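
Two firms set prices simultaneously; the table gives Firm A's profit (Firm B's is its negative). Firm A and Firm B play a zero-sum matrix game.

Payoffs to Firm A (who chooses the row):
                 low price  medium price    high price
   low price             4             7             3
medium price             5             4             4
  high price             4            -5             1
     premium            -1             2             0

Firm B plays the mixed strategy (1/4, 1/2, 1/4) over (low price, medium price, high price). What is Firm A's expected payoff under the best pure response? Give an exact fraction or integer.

low price: (4)·(1/4) + (7)·(1/2) + (3)·(1/4) = 21/4.
medium price: (5)·(1/4) + (4)·(1/2) + (4)·(1/4) = 17/4.
high price: (4)·(1/4) + (-5)·(1/2) + (1)·(1/4) = -5/4.
premium: (-1)·(1/4) + (2)·(1/2) + (0)·(1/4) = 3/4.
The best pure response is low price with expected payoff 21/4.

21/4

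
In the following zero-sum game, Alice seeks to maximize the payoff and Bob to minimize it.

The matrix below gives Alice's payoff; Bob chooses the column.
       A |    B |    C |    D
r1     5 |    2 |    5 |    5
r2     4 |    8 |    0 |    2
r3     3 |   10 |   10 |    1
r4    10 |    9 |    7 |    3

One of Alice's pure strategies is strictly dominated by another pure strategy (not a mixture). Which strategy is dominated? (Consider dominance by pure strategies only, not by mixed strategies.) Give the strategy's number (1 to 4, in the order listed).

2

Compare r2 with r4: 10 > 4, 9 > 8, 7 > 0, 3 > 2.
So r4 strictly dominates r2 for Alice; r2 is strictly dominated.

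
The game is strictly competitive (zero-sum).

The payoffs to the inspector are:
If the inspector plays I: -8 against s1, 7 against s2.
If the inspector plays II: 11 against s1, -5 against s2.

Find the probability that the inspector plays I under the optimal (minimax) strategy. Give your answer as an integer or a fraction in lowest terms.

16/31

Row minima are -8 and -5, so the inspector's maximin is -5; column maxima are 11 and 7, so the inspectee's minimax is 7. These differ, so the equilibrium is in mixed strategies.
Let the inspector play I with probability p. The inspectee is indifferent when −8p + 11(1−p) = 7p − 5(1−p), giving p = 16/31.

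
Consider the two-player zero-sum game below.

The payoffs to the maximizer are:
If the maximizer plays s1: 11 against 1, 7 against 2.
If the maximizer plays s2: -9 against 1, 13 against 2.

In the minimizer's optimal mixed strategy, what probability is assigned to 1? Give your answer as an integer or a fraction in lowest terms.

3/13

Row minima are 7 and -9, so the maximizer's maximin is 7; column maxima are 11 and 13, so the minimizer's minimax is 11. These differ, so the equilibrium is in mixed strategies.
Let the minimizer play 1 with probability q. The maximizer is indifferent when 11q + 7(1−q) = −9q + 13(1−q), giving q = 3/13.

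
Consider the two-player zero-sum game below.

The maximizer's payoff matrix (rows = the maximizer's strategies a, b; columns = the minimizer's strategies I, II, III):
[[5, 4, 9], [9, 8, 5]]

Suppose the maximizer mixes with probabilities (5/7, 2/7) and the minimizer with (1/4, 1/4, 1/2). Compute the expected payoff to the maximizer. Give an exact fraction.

27/4

Against (1/4, 1/4, 1/2), each row's expected payoff is a: 27/4; b: 27/4.
Taking the (5/7, 2/7)-weighted average: (5/7)·(27/4) + (2/7)·(27/4) = 27/4.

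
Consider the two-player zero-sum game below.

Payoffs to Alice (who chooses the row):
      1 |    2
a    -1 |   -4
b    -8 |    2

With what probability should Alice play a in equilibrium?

10/13

Row minima are -4 and -8, so Alice's maximin is -4; column maxima are -1 and 2, so Bob's minimax is -1. These differ, so the equilibrium is in mixed strategies.
Let Alice play a with probability p. Bob is indifferent when −p − 8(1−p) = −4p + 2(1−p), giving p = 10/13.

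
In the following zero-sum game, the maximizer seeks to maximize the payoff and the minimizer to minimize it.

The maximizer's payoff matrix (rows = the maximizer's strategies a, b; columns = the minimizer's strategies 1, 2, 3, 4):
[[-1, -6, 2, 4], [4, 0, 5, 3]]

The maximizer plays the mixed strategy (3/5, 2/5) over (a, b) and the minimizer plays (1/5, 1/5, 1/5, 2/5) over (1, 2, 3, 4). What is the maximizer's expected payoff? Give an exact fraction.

39/25

Against (1/5, 1/5, 1/5, 2/5), each row's expected payoff is a: 3/5; b: 3.
Taking the (3/5, 2/5)-weighted average: (3/5)·(3/5) + (2/5)·(3) = 39/25.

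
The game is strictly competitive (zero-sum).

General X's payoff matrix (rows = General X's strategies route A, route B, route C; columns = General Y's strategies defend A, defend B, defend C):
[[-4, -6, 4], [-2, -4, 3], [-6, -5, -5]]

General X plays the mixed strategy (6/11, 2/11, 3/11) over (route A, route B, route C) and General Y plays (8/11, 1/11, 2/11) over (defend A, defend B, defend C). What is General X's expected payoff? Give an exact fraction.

-397/121

Against (8/11, 1/11, 2/11), each row's expected payoff is route A: -30/11; route B: -14/11; route C: -63/11.
Taking the (6/11, 2/11, 3/11)-weighted average: (6/11)·(-30/11) + (2/11)·(-14/11) + (3/11)·(-63/11) = -397/121.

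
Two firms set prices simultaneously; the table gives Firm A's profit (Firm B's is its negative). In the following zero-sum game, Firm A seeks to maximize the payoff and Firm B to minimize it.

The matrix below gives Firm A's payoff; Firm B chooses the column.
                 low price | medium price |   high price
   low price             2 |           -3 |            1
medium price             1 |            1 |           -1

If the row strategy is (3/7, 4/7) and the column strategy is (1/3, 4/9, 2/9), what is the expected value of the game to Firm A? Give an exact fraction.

8/63

Against (1/3, 4/9, 2/9), each row's expected payoff is low price: -4/9; medium price: 5/9.
Taking the (3/7, 4/7)-weighted average: (3/7)·(-4/9) + (4/7)·(5/9) = 8/63.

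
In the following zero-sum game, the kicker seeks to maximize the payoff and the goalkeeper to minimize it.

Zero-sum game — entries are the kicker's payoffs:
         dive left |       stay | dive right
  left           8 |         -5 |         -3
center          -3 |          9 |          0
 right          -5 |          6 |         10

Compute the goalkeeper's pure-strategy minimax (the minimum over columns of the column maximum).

8

The worst case (largest entry) in each column is dive left: 8, stay: 9, dive right: 10.
The best (smallest) of these is 8.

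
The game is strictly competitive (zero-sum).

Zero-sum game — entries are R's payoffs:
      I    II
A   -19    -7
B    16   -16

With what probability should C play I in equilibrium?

9/44

Row minima are -19 and -16, so R's maximin is -16; column maxima are 16 and -7, so C's minimax is -7. These differ, so the equilibrium is in mixed strategies.
Let C play I with probability q. R is indifferent when −19q − 7(1−q) = 16q − 16(1−q), giving q = 9/44.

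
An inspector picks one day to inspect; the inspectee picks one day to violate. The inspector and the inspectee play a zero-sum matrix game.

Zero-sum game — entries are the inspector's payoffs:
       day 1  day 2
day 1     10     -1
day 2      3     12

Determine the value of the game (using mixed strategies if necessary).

Row minima are -1 and 3, so the inspector's maximin is 3; column maxima are 10 and 12, so the inspectee's minimax is 10. These differ, so the equilibrium is in mixed strategies.
Let the inspector play day 1 with probability p. The inspectee is indifferent when 10p + 3(1−p) = −p + 12(1−p), giving p = 9/20.
Let the inspectee play day 1 with probability q. The inspector is indifferent when 10q − (1−q) = 3q + 12(1−q), giving q = 13/20.
The value is 10·(13/20) + (-1)·(7/20) = 123/20.

123/20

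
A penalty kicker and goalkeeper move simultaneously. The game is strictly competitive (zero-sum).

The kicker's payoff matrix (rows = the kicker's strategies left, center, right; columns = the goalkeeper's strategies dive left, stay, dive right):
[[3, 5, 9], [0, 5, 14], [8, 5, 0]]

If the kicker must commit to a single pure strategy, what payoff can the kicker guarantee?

3

The worst-case payoff for each row is left: 3, center: 0, right: 0.
The best of these is 3.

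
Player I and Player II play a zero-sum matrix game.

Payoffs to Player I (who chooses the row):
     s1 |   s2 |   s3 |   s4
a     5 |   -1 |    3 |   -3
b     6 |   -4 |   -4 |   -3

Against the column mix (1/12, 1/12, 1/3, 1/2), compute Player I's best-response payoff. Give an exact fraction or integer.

a: (5)·(1/12) + (-1)·(1/12) + (3)·(1/3) + (-3)·(1/2) = -1/6.
b: (6)·(1/12) + (-4)·(1/12) + (-4)·(1/3) + (-3)·(1/2) = -8/3.
The best pure response is a with expected payoff -1/6.

-1/6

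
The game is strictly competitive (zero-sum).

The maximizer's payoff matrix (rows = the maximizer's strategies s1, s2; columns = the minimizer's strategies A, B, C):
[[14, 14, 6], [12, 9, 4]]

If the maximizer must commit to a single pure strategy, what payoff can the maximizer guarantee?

The worst-case payoff for each row is s1: 6, s2: 4.
The best of these is 6.

6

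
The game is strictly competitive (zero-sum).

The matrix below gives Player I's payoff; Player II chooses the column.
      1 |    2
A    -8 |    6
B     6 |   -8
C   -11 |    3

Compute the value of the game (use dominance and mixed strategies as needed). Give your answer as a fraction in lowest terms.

-1

Row C is strictly dominated by row A, so Player I never plays it.
The remaining 2×2 game on (A, B) × (1, 2) has no saddle point. Let Player I play A with probability p; indifference gives −8p + 6(1−p) = 6p − 8(1−p), so p = 1/2.
Similarly Player II's optimal q on 1 is 1/2, and the value is -8·(1/2) + (6)·(1/2) = -1.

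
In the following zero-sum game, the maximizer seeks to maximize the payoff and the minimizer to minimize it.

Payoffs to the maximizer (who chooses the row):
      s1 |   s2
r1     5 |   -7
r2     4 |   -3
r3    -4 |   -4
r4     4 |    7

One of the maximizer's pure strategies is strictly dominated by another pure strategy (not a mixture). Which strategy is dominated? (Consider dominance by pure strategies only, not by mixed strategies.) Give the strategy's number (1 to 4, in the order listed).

3

Compare r3 with r2: 4 > -4, -3 > -4.
So r2 strictly dominates r3 for the maximizer; r3 is strictly dominated.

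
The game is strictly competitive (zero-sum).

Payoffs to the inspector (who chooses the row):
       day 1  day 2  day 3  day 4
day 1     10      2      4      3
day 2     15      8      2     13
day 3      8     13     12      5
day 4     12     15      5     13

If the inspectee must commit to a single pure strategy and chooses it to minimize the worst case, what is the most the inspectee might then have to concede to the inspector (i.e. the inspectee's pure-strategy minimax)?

The worst case (largest entry) in each column is day 1: 15, day 2: 15, day 3: 12, day 4: 13.
The best (smallest) of these is 12.

12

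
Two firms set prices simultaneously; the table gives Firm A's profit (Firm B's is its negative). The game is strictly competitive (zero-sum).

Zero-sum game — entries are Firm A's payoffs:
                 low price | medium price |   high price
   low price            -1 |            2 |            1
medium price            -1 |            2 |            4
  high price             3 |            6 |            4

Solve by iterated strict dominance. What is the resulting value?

3

Column medium price is strictly dominated by low price for Firm B (-1<2, -1<2, 3<6); eliminate medium price.
Row low price is strictly dominated by row high price (3>-1, 4>1); eliminate low price.
Column high price is strictly dominated by low price for Firm B (-1<4, 3<4); eliminate high price.
Row medium price is strictly dominated by row high price (3>-1); eliminate medium price.
Only (high price, low price) remains, with payoff 3.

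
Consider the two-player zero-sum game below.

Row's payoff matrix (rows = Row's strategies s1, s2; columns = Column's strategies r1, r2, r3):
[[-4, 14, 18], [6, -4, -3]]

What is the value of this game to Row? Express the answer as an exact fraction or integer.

17/7

Column r3 is strictly dominated by r2 for Column (it gives Row more in every row).
The remaining 2×2 game on (s1, s2) × (r1, r2) has no saddle point. Let Row play s1 with probability p; indifference gives −4p + 6(1−p) = 14p − 4(1−p), so p = 5/14.
Similarly Column's optimal q on r1 is 9/14, and the value is -4·(9/14) + (14)·(5/14) = 17/7.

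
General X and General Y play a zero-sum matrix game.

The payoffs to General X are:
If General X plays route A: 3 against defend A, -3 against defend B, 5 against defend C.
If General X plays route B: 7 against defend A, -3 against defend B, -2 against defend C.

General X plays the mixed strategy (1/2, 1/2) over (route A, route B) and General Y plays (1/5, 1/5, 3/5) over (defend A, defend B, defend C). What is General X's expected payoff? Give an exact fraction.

Against (1/5, 1/5, 3/5), each row's expected payoff is route A: 3; route B: -2/5.
Taking the (1/2, 1/2)-weighted average: (1/2)·(3) + (1/2)·(-2/5) = 13/10.

13/10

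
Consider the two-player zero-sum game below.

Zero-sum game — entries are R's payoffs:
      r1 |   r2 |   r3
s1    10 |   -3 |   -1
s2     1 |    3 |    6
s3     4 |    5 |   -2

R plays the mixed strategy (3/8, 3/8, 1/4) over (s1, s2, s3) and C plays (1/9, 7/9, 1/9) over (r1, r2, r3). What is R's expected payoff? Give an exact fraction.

61/36

Against (1/9, 7/9, 1/9), each row's expected payoff is s1: -4/3; s2: 28/9; s3: 37/9.
Taking the (3/8, 3/8, 1/4)-weighted average: (3/8)·(-4/3) + (3/8)·(28/9) + (1/4)·(37/9) = 61/36.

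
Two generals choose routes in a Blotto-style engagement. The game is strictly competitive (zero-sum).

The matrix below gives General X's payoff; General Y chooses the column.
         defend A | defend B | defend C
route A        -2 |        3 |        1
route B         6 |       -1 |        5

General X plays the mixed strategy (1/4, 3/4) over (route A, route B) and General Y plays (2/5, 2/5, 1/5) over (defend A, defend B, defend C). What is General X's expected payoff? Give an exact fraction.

Against (2/5, 2/5, 1/5), each row's expected payoff is route A: 3/5; route B: 3.
Taking the (1/4, 3/4)-weighted average: (1/4)·(3/5) + (3/4)·(3) = 12/5.

12/5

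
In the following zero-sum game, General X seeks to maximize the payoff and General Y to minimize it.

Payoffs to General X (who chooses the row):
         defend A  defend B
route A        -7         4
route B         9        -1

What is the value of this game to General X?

29/21

Row minima are -7 and -1, so General X's maximin is -1; column maxima are 9 and 4, so General Y's minimax is 4. These differ, so the equilibrium is in mixed strategies.
Let General X play route A with probability p. General Y is indifferent when −7p + 9(1−p) = 4p − (1−p), giving p = 10/21.
Let General Y play defend A with probability q. General X is indifferent when −7q + 4(1−q) = 9q − (1−q), giving q = 5/21.
The value is -7·(5/21) + (4)·(16/21) = 29/21.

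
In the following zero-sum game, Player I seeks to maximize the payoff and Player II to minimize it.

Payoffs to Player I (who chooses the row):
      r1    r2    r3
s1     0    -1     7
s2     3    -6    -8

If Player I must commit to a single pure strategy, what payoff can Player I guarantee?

The worst-case payoff for each row is s1: -1, s2: -8.
The best of these is -1.

-1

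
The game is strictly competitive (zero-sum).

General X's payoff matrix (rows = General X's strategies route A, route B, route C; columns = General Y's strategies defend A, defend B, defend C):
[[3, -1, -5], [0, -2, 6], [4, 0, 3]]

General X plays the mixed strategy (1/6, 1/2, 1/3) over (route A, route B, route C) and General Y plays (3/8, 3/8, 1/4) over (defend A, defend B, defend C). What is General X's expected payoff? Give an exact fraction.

25/24

Against (3/8, 3/8, 1/4), each row's expected payoff is route A: -1/2; route B: 3/4; route C: 9/4.
Taking the (1/6, 1/2, 1/3)-weighted average: (1/6)·(-1/2) + (1/2)·(3/4) + (1/3)·(9/4) = 25/24.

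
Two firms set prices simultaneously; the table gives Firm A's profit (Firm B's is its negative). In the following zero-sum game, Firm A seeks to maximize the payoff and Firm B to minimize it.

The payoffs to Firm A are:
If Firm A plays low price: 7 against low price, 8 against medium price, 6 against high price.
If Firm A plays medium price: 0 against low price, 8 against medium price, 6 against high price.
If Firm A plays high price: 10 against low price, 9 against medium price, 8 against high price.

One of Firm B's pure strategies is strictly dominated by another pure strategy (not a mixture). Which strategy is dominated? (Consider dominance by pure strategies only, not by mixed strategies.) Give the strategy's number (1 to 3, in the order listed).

2

Firm B prefers columns that give Firm A less. Compare medium price with high price: 6 < 8, 6 < 8, 8 < 9.
So high price strictly dominates medium price for Firm B; medium price is strictly dominated.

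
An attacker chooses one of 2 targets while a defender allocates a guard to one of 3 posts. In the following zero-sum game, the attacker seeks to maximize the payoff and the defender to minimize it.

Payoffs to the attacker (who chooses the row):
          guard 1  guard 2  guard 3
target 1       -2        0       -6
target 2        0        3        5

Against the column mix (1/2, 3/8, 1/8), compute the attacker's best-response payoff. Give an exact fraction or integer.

7/4

target 1: (-2)·(1/2) + (0)·(3/8) + (-6)·(1/8) = -7/4.
target 2: (0)·(1/2) + (3)·(3/8) + (5)·(1/8) = 7/4.
The best pure response is target 2 with expected payoff 7/4.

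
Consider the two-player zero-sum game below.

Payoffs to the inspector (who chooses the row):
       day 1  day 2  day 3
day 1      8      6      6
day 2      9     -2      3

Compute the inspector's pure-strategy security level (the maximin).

6

The worst-case payoff for each row is day 1: 6, day 2: -2.
The best of these is 6.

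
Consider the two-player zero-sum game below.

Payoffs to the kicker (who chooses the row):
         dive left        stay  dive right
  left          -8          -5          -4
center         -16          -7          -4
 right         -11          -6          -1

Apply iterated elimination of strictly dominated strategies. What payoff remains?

Column stay is strictly dominated by dive left for the goalkeeper (-8<-5, -16<-7, -11<-6); eliminate stay.
Row center is strictly dominated by row right (-11>-16, -1>-4); eliminate center.
Column dive right is strictly dominated by dive left for the goalkeeper (-8<-4, -11<-1); eliminate dive right.
Row right is strictly dominated by row left (-8>-11); eliminate right.
Only (left, dive left) remains, with payoff -8.

-8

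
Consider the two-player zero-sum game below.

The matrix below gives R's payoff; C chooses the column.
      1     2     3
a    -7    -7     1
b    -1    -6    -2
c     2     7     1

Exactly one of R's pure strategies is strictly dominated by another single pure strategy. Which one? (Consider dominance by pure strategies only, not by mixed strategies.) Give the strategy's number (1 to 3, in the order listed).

Compare b with c: 2 > -1, 7 > -6, 1 > -2.
So c strictly dominates b for R; b is strictly dominated.

2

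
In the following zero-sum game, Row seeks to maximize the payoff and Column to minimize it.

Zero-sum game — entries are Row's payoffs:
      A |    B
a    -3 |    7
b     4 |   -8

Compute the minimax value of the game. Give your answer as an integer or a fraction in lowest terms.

Row minima are -3 and -8, so Row's maximin is -3; column maxima are 4 and 7, so Column's minimax is 4. These differ, so the equilibrium is in mixed strategies.
Let Row play a with probability p. Column is indifferent when −3p + 4(1−p) = 7p − 8(1−p), giving p = 6/11.
Let Column play A with probability q. Row is indifferent when −3q + 7(1−q) = 4q − 8(1−q), giving q = 15/22.
The value is -3·(15/22) + (7)·(7/22) = 2/11.

2/11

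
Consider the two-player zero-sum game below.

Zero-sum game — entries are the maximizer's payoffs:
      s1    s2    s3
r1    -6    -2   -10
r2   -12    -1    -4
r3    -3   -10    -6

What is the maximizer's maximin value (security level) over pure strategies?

-10

The worst-case payoff for each row is r1: -10, r2: -12, r3: -10.
The best of these is -10.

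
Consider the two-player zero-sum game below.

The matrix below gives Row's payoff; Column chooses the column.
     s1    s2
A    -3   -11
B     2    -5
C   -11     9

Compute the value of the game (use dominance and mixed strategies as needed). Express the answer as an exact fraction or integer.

Row A is strictly dominated by row B, so Row never plays it.
The remaining 2×2 game on (B, C) × (s1, s2) has no saddle point. Let Row play B with probability p; indifference gives 2p − 11(1−p) = −5p + 9(1−p), so p = 20/27.
Similarly Column's optimal q on s1 is 14/27, and the value is 2·(14/27) + (-5)·(13/27) = -37/27.

-37/27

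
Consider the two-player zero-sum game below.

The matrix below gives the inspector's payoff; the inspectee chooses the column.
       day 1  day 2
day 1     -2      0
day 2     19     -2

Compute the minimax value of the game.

Row minima are -2 and -2, so the inspector's maximin is -2; column maxima are 19 and 0, so the inspectee's minimax is 0. These differ, so the equilibrium is in mixed strategies.
Let the inspector play day 1 with probability p. The inspectee is indifferent when −2p + 19(1−p) = −2(1−p), giving p = 21/23.
Let the inspectee play day 1 with probability q. The inspector is indifferent when −2q = 19q − 2(1−q), giving q = 2/23.
The value is -2·(2/23) + (0)·(21/23) = -4/23.

-4/23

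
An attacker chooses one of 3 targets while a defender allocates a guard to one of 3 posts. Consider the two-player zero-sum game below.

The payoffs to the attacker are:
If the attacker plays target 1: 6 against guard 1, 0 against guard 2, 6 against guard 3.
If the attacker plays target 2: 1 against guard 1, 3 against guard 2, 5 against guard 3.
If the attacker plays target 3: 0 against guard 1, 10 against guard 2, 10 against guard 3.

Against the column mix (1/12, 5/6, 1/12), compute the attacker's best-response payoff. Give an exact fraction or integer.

55/6

target 1: (6)·(1/12) + (0)·(5/6) + (6)·(1/12) = 1.
target 2: (1)·(1/12) + (3)·(5/6) + (5)·(1/12) = 3.
target 3: (0)·(1/12) + (10)·(5/6) + (10)·(1/12) = 55/6.
The best pure response is target 3 with expected payoff 55/6.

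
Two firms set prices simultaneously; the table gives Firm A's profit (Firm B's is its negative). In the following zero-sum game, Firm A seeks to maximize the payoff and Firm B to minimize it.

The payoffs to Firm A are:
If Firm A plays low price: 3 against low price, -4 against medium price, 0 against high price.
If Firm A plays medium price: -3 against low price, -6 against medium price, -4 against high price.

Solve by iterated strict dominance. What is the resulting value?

-4

Row medium price is strictly dominated by row low price (3>-3, -4>-6, 0>-4); eliminate medium price.
Column high price is strictly dominated by medium price for Firm B (-4<0); eliminate high price.
Column low price is strictly dominated by medium price for Firm B (-4<3); eliminate low price.
Only (low price, medium price) remains, with payoff -4.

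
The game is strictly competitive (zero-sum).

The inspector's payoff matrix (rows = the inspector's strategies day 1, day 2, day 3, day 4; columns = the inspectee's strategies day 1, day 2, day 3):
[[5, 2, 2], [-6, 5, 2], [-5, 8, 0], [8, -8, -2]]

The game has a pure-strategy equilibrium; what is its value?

2

Row minima: 2, -6, -5, -8 → the inspector's maximin is 2.
Column maxima: 8, 8, 2 → the inspectee's minimax is 2.
They coincide at (day 1, day 3), so the value is 2.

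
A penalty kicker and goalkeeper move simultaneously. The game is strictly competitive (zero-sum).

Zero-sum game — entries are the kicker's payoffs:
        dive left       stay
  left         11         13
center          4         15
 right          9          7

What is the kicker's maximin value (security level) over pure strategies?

11

The worst-case payoff for each row is left: 11, center: 4, right: 7.
The best of these is 11.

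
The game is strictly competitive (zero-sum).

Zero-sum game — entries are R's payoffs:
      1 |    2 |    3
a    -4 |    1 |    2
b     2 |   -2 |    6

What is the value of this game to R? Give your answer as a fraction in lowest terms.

-2/3

Column 3 is strictly dominated by 1 for C (it gives R more in every row).
The remaining 2×2 game on (a, b) × (1, 2) has no saddle point. Let R play a with probability p; indifference gives −4p + 2(1−p) = p − 2(1−p), so p = 4/9.
Similarly C's optimal q on 1 is 1/3, and the value is -4·(1/3) + (1)·(2/3) = -2/3.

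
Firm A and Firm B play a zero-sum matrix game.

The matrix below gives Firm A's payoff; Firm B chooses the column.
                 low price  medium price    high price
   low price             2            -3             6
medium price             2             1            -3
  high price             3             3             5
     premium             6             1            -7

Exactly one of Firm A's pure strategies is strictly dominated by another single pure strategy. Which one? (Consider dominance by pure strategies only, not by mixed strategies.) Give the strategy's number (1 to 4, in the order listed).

2

Compare medium price with high price: 3 > 2, 3 > 1, 5 > -3.
So high price strictly dominates medium price for Firm A; medium price is strictly dominated.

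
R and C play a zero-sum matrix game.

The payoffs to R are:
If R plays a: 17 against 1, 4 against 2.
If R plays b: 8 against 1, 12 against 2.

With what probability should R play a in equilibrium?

Row minima are 4 and 8, so R's maximin is 8; column maxima are 17 and 12, so C's minimax is 12. These differ, so the equilibrium is in mixed strategies.
Let R play a with probability p. C is indifferent when 17p + 8(1−p) = 4p + 12(1−p), giving p = 4/17.

4/17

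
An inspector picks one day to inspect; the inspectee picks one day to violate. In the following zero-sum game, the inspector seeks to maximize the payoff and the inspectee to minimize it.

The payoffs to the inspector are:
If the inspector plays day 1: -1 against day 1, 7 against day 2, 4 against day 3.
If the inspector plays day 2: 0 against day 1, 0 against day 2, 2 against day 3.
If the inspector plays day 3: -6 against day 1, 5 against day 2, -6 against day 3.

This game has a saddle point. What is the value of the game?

0

Row minima: -1, 0, -6 → the inspector's maximin is 0.
Column maxima: 0, 7, 4 → the inspectee's minimax is 0.
They coincide at (day 2, day 1), so the value is 0.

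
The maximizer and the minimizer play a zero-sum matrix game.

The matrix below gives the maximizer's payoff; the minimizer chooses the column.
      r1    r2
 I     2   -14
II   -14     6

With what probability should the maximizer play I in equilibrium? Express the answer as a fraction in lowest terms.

5/9

Row minima are -14 and -14, so the maximizer's maximin is -14; column maxima are 2 and 6, so the minimizer's minimax is 2. These differ, so the equilibrium is in mixed strategies.
Let the maximizer play I with probability p. The minimizer is indifferent when 2p − 14(1−p) = −14p + 6(1−p), giving p = 5/9.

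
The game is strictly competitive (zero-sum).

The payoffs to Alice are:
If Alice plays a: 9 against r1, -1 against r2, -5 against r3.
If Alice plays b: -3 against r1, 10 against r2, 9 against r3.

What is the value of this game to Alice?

Column r2 is strictly dominated by r3 for Bob (it gives Alice more in every row).
The remaining 2×2 game on (a, b) × (r1, r3) has no saddle point. Let Alice play a with probability p; indifference gives 9p − 3(1−p) = −5p + 9(1−p), so p = 6/13.
Similarly Bob's optimal q on r1 is 7/13, and the value is 9·(7/13) + (-5)·(6/13) = 33/13.

33/13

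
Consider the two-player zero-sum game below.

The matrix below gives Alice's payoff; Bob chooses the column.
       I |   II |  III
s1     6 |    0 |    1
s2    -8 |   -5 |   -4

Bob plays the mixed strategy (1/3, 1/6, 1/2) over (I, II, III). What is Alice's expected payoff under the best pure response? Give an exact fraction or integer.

5/2

s1: (6)·(1/3) + (0)·(1/6) + (1)·(1/2) = 5/2.
s2: (-8)·(1/3) + (-5)·(1/6) + (-4)·(1/2) = -11/2.
The best pure response is s1 with expected payoff 5/2.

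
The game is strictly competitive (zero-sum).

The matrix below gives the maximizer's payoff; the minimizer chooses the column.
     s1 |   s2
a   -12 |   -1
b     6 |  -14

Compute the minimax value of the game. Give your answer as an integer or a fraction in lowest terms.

-174/31

Row minima are -12 and -14, so the maximizer's maximin is -12; column maxima are 6 and -1, so the minimizer's minimax is -1. These differ, so the equilibrium is in mixed strategies.
Let the maximizer play a with probability p. The minimizer is indifferent when −12p + 6(1−p) = −p − 14(1−p), giving p = 20/31.
Let the minimizer play s1 with probability q. The maximizer is indifferent when −12q − (1−q) = 6q − 14(1−q), giving q = 13/31.
The value is -12·(13/31) + (-1)·(18/31) = -174/31.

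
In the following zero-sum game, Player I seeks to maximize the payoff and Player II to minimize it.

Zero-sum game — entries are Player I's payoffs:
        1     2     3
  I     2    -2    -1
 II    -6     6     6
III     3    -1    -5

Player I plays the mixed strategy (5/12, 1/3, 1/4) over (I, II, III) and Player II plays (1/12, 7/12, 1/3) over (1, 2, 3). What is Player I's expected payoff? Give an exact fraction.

Against (1/12, 7/12, 1/3), each row's expected payoff is I: -4/3; II: 5; III: -2.
Taking the (5/12, 1/3, 1/4)-weighted average: (5/12)·(-4/3) + (1/3)·(5) + (1/4)·(-2) = 11/18.

11/18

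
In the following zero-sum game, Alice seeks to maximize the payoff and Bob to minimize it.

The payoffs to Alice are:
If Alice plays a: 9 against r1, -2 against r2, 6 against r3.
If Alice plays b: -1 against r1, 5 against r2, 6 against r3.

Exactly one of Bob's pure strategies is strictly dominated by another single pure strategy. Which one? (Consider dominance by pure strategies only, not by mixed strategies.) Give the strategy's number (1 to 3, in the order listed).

3

Bob prefers columns that give Alice less. Compare r3 with r2: -2 < 6, 5 < 6.
So r2 strictly dominates r3 for Bob; r3 is strictly dominated.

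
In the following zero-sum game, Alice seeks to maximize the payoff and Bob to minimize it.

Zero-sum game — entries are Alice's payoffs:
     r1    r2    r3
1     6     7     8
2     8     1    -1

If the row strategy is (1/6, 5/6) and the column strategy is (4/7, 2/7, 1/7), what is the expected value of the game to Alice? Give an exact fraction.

Against (4/7, 2/7, 1/7), each row's expected payoff is 1: 46/7; 2: 33/7.
Taking the (1/6, 5/6)-weighted average: (1/6)·(46/7) + (5/6)·(33/7) = 211/42.

211/42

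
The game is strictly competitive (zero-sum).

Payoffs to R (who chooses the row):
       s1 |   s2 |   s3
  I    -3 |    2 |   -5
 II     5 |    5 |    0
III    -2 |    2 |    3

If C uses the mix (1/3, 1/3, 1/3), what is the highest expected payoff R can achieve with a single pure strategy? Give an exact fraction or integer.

I: (-3)·(1/3) + (2)·(1/3) + (-5)·(1/3) = -2.
II: (5)·(1/3) + (5)·(1/3) + (0)·(1/3) = 10/3.
III: (-2)·(1/3) + (2)·(1/3) + (3)·(1/3) = 1.
The best pure response is II with expected payoff 10/3.

10/3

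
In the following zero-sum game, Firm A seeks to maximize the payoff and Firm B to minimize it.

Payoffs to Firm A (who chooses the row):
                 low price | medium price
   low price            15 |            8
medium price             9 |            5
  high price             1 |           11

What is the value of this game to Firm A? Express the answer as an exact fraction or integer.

157/17

Row medium price is strictly dominated by row low price, so Firm A never plays it.
The remaining 2×2 game on (low price, high price) × (low price, medium price) has no saddle point. Let Firm A play low price with probability p; indifference gives 15p + (1−p) = 8p + 11(1−p), so p = 10/17.
Similarly Firm B's optimal q on low price is 3/17, and the value is 15·(3/17) + (8)·(14/17) = 157/17.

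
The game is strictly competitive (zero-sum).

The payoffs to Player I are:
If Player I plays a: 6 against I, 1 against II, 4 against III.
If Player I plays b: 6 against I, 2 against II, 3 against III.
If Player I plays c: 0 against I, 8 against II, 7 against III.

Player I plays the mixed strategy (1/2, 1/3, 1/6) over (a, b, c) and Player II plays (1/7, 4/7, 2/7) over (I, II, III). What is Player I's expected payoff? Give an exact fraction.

10/3

Against (1/7, 4/7, 2/7), each row's expected payoff is a: 18/7; b: 20/7; c: 46/7.
Taking the (1/2, 1/3, 1/6)-weighted average: (1/2)·(18/7) + (1/3)·(20/7) + (1/6)·(46/7) = 10/3.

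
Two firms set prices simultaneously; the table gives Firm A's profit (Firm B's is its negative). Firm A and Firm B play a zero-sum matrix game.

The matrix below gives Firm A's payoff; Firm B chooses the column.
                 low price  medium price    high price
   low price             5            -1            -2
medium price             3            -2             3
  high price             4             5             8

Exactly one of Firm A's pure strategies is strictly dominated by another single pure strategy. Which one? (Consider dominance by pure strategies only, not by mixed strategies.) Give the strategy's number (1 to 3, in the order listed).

Compare medium price with high price: 4 > 3, 5 > -2, 8 > 3.
So high price strictly dominates medium price for Firm A; medium price is strictly dominated.

2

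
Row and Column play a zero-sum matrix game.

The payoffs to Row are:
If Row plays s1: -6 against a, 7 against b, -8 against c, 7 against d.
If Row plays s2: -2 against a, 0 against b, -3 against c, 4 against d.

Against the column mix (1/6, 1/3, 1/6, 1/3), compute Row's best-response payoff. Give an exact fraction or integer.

7/3

s1: (-6)·(1/6) + (7)·(1/3) + (-8)·(1/6) + (7)·(1/3) = 7/3.
s2: (-2)·(1/6) + (0)·(1/3) + (-3)·(1/6) + (4)·(1/3) = 1/2.
The best pure response is s1 with expected payoff 7/3.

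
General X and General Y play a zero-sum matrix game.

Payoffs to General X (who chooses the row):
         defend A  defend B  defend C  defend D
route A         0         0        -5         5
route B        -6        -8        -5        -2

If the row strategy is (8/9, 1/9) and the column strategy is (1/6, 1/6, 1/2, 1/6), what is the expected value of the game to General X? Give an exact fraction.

Against (1/6, 1/6, 1/2, 1/6), each row's expected payoff is route A: -5/3; route B: -31/6.
Taking the (8/9, 1/9)-weighted average: (8/9)·(-5/3) + (1/9)·(-31/6) = -37/18.

-37/18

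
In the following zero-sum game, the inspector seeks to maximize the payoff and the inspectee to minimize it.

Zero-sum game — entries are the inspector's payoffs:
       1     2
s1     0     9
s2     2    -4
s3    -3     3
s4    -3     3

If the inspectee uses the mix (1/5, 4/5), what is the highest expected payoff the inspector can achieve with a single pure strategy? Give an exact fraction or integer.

36/5

s1: (0)·(1/5) + (9)·(4/5) = 36/5.
s2: (2)·(1/5) + (-4)·(4/5) = -14/5.
s3: (-3)·(1/5) + (3)·(4/5) = 9/5.
s4: (-3)·(1/5) + (3)·(4/5) = 9/5.
The best pure response is s1 with expected payoff 36/5.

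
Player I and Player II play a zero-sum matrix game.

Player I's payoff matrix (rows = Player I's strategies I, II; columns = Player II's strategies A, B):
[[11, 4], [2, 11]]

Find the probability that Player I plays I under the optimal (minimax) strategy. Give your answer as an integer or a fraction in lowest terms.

9/16

Row minima are 4 and 2, so Player I's maximin is 4; column maxima are 11 and 11, so Player II's minimax is 11. These differ, so the equilibrium is in mixed strategies.
Let Player I play I with probability p. Player II is indifferent when 11p + 2(1−p) = 4p + 11(1−p), giving p = 9/16.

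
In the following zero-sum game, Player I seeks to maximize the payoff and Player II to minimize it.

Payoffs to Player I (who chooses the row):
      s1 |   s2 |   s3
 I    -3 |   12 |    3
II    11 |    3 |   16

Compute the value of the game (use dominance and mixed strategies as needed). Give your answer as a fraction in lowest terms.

141/23

Column s3 is strictly dominated by s1 for Player II (it gives Player I more in every row).
The remaining 2×2 game on (I, II) × (s1, s2) has no saddle point. Let Player I play I with probability p; indifference gives −3p + 11(1−p) = 12p + 3(1−p), so p = 8/23.
Similarly Player II's optimal q on s1 is 9/23, and the value is -3·(9/23) + (12)·(14/23) = 141/23.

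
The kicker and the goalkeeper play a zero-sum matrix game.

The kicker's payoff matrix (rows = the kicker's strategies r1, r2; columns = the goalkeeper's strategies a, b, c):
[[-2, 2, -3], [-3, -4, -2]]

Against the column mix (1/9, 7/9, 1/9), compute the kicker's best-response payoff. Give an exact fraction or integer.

r1: (-2)·(1/9) + (2)·(7/9) + (-3)·(1/9) = 1.
r2: (-3)·(1/9) + (-4)·(7/9) + (-2)·(1/9) = -11/3.
The best pure response is r1 with expected payoff 1.

1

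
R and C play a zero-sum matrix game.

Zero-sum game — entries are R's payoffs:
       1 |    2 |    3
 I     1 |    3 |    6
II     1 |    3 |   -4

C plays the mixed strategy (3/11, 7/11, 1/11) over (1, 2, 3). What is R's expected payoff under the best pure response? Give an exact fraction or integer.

I: (1)·(3/11) + (3)·(7/11) + (6)·(1/11) = 30/11.
II: (1)·(3/11) + (3)·(7/11) + (-4)·(1/11) = 20/11.
The best pure response is I with expected payoff 30/11.

30/11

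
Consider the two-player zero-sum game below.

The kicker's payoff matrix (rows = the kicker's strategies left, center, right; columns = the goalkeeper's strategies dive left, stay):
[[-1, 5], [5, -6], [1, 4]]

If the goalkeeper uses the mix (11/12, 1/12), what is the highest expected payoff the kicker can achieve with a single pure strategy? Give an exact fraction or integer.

49/12

left: (-1)·(11/12) + (5)·(1/12) = -1/2.
center: (5)·(11/12) + (-6)·(1/12) = 49/12.
right: (1)·(11/12) + (4)·(1/12) = 5/4.
The best pure response is center with expected payoff 49/12.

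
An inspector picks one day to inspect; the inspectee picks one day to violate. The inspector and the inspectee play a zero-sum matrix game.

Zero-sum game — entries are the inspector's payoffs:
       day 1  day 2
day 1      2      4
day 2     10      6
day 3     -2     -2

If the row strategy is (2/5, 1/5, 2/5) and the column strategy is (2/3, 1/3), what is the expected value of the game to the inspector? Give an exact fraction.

2

Against (2/3, 1/3), each row's expected payoff is day 1: 8/3; day 2: 26/3; day 3: -2.
Taking the (2/5, 1/5, 2/5)-weighted average: (2/5)·(8/3) + (1/5)·(26/3) + (2/5)·(-2) = 2.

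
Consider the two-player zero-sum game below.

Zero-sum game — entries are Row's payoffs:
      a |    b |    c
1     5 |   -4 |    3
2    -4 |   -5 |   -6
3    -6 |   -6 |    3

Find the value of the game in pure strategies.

-4

Row minima: -4, -6, -6 → Row's maximin is -4.
Column maxima: 5, -4, 3 → Column's minimax is -4.
They coincide at (1, b), so the value is -4.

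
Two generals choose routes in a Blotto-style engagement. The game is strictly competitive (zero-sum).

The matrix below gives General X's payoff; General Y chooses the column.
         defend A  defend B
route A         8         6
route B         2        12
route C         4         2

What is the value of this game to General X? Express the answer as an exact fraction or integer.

Row route C is strictly dominated by row route A, so General X never plays it.
The remaining 2×2 game on (route A, route B) × (defend A, defend B) has no saddle point. Let General X play route A with probability p; indifference gives 8p + 2(1−p) = 6p + 12(1−p), so p = 5/6.
Similarly General Y's optimal q on defend A is 1/2, and the value is 8·(1/2) + (6)·(1/2) = 7.

7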